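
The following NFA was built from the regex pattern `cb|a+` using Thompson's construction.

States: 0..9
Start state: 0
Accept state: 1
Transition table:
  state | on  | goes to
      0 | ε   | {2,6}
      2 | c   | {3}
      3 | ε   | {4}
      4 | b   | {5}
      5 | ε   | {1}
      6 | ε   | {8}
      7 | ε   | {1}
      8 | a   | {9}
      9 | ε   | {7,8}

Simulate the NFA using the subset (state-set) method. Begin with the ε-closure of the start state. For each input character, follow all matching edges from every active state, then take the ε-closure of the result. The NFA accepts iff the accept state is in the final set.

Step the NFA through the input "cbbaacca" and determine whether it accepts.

initial (ε-close {0}): {0,2,6,8}
'c' @ 1: {3,4}
'b' @ 2: {1,5}  [accepting]
'b' @ 3: {}  — no active states
rest 'aacca' ignored (set empty)
final: {}; accept 1 not in set

Answer: REJECT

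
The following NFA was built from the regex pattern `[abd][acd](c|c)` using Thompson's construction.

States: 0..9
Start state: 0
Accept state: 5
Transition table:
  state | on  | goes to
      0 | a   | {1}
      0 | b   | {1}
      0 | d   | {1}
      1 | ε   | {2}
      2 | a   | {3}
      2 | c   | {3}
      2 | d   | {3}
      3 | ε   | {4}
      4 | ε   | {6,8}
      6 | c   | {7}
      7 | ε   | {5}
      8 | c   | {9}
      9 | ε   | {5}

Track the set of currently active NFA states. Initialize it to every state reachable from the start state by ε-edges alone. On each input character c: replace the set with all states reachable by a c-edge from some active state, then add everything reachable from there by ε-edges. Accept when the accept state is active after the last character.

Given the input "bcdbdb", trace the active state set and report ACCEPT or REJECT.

S₀ = ε-closure({0}) = {0}
'b' @ 1: {1,2}
'c' @ 2: {3,4,6,8}
'd' @ 3: {}  — state set empty
rest 'bdb' ignored (set empty)
final: {}; accept 5 not in set

Answer: REJECT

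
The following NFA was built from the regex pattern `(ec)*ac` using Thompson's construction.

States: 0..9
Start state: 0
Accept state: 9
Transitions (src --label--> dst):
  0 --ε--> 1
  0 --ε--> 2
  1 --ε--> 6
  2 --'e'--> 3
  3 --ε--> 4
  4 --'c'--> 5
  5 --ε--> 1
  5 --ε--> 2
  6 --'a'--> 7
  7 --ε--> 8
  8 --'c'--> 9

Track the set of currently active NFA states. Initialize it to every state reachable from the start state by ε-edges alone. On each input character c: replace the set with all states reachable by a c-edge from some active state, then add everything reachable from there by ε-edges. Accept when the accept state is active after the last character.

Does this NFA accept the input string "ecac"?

Answer: ACCEPT

Steps:
initial (ε-close {0}): {0,1,2,6}
'e' @ 1: {3,4}
'c' @ 2: {1,2,5,6}
'a' @ 3: {7,8}
'c' @ 4: {9}  ✓accept
final: {9}; accept 9 in set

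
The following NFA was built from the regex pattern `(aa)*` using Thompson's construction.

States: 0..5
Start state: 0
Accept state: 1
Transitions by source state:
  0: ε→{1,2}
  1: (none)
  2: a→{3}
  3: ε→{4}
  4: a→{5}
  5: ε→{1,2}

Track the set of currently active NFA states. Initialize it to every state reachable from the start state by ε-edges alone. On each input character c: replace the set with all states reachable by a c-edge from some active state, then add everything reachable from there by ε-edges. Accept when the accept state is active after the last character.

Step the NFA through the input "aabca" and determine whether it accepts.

Answer: REJECT

Trace:
initial (ε-close {0}): {0,1,2}
'a' @ 1: {3,4}
'a' @ 2: {1,2,5}  ✓accept
'b' @ 3: {}  — dead — no transitions
rest 'ca' ignored (set empty)
final: {}; accept 1 not in set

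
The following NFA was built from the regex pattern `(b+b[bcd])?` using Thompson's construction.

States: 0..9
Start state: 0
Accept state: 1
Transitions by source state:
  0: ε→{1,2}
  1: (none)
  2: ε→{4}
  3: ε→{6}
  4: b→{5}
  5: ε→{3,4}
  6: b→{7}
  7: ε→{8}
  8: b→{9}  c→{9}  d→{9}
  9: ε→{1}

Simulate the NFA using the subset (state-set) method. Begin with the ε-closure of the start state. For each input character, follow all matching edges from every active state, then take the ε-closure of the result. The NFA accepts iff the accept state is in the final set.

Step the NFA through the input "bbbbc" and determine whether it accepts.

Answer: ACCEPT

Derivation:
start: ε-closure({0}) = {0,1,2,4}
'b' @ 1: {3,4,5,6}
'b' @ 2: {3,4,5,6,7,8}
'b' @ 3: {1,3,4,5,6,7,8,9}  [accepting]
'b' @ 4: {1,3,4,5,6,7,8,9}  [accepting]
'c' @ 5: {1,9}  [accepting]
final: {1,9}; accept 1 in set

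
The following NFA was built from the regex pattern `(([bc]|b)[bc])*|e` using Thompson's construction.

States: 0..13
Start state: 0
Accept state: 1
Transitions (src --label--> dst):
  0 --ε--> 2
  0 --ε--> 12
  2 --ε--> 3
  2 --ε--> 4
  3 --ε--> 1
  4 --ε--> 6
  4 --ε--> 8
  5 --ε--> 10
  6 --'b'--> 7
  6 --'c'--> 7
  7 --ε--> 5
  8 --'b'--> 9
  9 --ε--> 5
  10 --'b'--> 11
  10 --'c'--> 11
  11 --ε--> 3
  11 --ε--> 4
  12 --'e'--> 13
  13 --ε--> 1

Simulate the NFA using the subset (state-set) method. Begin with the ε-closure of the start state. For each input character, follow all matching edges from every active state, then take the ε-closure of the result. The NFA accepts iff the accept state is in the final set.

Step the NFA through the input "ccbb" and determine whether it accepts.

Answer: ACCEPT

Derivation:
initial (ε-close {0}): {0,1,2,3,4,6,8,12}
'c' @ 1: {5,7,10}
'c' @ 2: {1,3,4,6,8,11}  ✓accept
'b' @ 3: {5,7,9,10}
'b' @ 4: {1,3,4,6,8,11}  ✓accept
end set {1,3,4,6,8,11} — state 1 in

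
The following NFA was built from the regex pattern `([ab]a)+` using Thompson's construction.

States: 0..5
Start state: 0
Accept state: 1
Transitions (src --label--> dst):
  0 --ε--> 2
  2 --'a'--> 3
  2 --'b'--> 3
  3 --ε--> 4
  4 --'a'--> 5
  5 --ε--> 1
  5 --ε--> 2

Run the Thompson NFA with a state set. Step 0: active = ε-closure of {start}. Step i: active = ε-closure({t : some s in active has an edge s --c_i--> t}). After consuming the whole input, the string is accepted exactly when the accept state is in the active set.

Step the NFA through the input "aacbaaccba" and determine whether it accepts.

Answer: REJECT

Steps:
S₀ = ε-closure({0}) = {0,2}
'a' @ 1: {3,4}
'a' @ 2: {1,2,5}  (accept∈set)
'c' @ 3: {}  — no active states
rest 'baaccba' ignored (set empty)
after full input: {}  (accept=1 not in)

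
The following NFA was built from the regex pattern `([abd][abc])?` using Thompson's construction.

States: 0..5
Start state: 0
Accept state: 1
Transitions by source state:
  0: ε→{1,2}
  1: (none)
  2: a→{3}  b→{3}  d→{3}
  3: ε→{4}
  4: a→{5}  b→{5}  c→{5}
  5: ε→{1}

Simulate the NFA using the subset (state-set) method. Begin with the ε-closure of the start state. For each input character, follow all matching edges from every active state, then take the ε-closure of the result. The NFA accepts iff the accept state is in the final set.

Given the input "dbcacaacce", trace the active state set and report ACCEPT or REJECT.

S₀ = ε-closure({0}) = {0,1,2}
'd' @ 1: {3,4}
'b' @ 2: {1,5}  [accepting]
'c' @ 3: {}  — no active states
rest 'acaacce' ignored (set empty)
after full input: {}  (accept=1 not in)

Answer: REJECT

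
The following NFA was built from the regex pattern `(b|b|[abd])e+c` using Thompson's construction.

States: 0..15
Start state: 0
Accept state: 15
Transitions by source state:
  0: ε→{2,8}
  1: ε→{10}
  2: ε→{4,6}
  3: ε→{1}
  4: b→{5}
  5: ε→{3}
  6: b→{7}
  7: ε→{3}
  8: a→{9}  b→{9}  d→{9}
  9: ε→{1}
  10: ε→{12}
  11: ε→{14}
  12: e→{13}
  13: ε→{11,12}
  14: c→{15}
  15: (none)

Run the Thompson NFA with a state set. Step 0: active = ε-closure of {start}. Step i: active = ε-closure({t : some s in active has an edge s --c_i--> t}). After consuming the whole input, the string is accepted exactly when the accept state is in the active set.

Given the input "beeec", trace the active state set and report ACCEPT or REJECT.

initial (ε-close {0}): {0,2,4,6,8}
'b' @ 1: {1,3,5,7,9,10,12}
'e' @ 2: {11,12,13,14}
'e' @ 3: {11,12,13,14}
'e' @ 4: {11,12,13,14}
'c' @ 5: {15}  (accept∈set)
end set {15} — state 15 in

Answer: ACCEPT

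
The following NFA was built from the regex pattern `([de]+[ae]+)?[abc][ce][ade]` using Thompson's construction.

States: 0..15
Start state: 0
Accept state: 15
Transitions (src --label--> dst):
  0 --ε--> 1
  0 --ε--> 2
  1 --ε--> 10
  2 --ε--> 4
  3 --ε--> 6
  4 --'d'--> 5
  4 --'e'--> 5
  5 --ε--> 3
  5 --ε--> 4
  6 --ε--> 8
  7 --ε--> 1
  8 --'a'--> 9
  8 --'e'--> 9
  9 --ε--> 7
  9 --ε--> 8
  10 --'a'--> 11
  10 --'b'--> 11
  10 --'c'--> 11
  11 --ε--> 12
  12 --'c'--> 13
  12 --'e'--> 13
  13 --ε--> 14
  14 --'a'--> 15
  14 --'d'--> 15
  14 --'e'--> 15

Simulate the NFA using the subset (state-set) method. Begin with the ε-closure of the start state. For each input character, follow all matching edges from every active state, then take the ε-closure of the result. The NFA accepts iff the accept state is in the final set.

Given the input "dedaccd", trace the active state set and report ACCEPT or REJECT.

Answer: ACCEPT

Trace:
S₀ = ε-closure({0}) = {0,1,2,4,10}
'd' @ 1: {3,4,5,6,8}
'e' @ 2: {1,3,4,5,6,7,8,9,10}
'd' @ 3: {3,4,5,6,8}
'a' @ 4: {1,7,8,9,10}
'c' @ 5: {11,12}
'c' @ 6: {13,14}
'd' @ 7: {15}  ✓accept
end set {15} — state 15 in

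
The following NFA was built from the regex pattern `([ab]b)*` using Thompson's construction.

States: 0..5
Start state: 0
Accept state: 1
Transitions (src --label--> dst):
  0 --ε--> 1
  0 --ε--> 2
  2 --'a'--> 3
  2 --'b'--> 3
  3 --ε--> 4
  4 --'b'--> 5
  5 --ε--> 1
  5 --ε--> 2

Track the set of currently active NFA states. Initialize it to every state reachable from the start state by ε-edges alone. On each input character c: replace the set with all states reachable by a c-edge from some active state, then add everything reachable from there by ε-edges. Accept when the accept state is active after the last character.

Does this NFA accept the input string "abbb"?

start: ε-closure({0}) = {0,1,2}
'a' @ 1: {3,4}
'b' @ 2: {1,2,5}  ✓accept
'b' @ 3: {3,4}
'b' @ 4: {1,2,5}  ✓accept
after full input: {1,2,5}  (accept=1 in)

Answer: ACCEPT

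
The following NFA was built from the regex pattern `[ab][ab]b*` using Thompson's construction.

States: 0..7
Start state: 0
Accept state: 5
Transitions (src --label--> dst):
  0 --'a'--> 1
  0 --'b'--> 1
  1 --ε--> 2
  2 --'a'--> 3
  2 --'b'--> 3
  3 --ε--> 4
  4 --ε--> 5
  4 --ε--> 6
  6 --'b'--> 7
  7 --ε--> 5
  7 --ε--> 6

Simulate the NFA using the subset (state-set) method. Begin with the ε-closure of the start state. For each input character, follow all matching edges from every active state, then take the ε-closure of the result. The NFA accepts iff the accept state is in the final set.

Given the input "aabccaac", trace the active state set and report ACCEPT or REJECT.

start: ε-closure({0}) = {0}
'a' @ 1: {1,2}
'a' @ 2: {3,4,5,6}  (accept∈set)
'b' @ 3: {5,6,7}  (accept∈set)
'c' @ 4: {}  — dead — no transitions
rest 'caac' ignored (set empty)
end set {} — state 5 not in

Answer: REJECT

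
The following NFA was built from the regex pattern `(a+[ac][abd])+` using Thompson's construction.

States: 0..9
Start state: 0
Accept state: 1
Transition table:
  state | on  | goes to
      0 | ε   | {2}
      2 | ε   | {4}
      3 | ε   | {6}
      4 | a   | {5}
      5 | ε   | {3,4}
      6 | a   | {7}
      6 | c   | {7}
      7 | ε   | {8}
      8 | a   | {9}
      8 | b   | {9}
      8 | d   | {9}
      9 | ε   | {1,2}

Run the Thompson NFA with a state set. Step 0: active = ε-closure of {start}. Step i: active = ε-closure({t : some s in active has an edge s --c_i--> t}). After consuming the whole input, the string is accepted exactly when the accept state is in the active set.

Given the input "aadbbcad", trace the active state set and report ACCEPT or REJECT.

start: ε-closure({0}) = {0,2,4}
'a' @ 1: {3,4,5,6}
'a' @ 2: {3,4,5,6,7,8}
'd' @ 3: {1,2,4,9}  [accepting]
'b' @ 4: {}  — no active states
rest 'bcad' ignored (set empty)
after full input: {}  (accept=1 not in)

Answer: REJECT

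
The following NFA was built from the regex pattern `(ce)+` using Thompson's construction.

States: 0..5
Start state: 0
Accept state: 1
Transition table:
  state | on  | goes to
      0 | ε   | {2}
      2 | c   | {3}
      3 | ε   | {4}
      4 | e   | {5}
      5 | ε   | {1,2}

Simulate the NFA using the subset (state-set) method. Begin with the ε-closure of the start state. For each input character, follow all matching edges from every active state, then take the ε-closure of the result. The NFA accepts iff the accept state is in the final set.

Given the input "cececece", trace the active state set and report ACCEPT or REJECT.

Answer: ACCEPT

Derivation:
initial (ε-close {0}): {0,2}
'c' @ 1: {3,4}
'e' @ 2: {1,2,5}  [accepting]
'c' @ 3: {3,4}
'e' @ 4: {1,2,5}  [accepting]
'c' @ 5: {3,4}
'e' @ 6: {1,2,5}  [accepting]
'c' @ 7: {3,4}
'e' @ 8: {1,2,5}  [accepting]
after full input: {1,2,5}  (accept=1 in)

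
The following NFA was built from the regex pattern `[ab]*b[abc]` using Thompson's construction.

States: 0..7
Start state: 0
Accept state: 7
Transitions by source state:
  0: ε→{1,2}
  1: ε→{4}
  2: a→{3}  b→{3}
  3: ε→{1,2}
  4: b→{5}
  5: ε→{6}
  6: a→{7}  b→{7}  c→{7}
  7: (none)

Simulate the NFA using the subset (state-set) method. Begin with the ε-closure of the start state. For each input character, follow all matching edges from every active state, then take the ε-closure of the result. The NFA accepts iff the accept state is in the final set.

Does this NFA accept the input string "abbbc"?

Answer: ACCEPT

Derivation:
S₀ = ε-closure({0}) = {0,1,2,4}
'a' @ 1: {1,2,3,4}
'b' @ 2: {1,2,3,4,5,6}
'b' @ 3: {1,2,3,4,5,6,7}  [accepting]
'b' @ 4: {1,2,3,4,5,6,7}  [accepting]
'c' @ 5: {7}  [accepting]
final: {7}; accept 7 in set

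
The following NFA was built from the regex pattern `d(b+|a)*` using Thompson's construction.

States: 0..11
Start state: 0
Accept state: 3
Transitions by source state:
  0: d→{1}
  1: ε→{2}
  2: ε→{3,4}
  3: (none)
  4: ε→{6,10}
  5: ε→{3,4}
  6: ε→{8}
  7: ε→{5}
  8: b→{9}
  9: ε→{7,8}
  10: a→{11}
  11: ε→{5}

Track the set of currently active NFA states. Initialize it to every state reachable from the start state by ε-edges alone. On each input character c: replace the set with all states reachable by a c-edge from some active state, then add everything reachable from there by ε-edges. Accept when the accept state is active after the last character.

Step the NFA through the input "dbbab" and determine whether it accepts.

Answer: ACCEPT

Steps:
initial (ε-close {0}): {0}
'd' @ 1: {1,2,3,4,6,8,10}  [accepting]
'b' @ 2: {3,4,5,6,7,8,9,10}  [accepting]
'b' @ 3: {3,4,5,6,7,8,9,10}  [accepting]
'a' @ 4: {3,4,5,6,8,10,11}  [accepting]
'b' @ 5: {3,4,5,6,7,8,9,10}  [accepting]
after full input: {3,4,5,6,7,8,9,10}  (accept=3 in)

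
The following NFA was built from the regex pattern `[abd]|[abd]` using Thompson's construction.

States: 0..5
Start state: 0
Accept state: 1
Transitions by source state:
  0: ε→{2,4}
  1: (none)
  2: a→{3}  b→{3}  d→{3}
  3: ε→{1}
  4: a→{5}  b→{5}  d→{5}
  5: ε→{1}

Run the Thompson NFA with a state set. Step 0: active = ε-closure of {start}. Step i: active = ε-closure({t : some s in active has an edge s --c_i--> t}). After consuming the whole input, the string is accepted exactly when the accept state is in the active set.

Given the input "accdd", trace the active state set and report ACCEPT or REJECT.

S₀ = ε-closure({0}) = {0,2,4}
'a' @ 1: {1,3,5}  (accept∈set)
'c' @ 2: {}  — state set empty
rest 'cdd' ignored (set empty)
after full input: {}  (accept=1 not in)

Answer: REJECT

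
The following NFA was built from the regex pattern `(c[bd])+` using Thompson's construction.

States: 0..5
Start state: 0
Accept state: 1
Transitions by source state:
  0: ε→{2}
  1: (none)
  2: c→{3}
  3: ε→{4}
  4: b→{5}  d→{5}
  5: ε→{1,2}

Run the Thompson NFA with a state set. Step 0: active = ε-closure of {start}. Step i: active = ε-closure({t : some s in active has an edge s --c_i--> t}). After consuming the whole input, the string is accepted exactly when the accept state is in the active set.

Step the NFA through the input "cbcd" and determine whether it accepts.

Answer: ACCEPT

Steps:
start: ε-closure({0}) = {0,2}
'c' @ 1: {3,4}
'b' @ 2: {1,2,5}  (accept∈set)
'c' @ 3: {3,4}
'd' @ 4: {1,2,5}  (accept∈set)
end set {1,2,5} — state 1 in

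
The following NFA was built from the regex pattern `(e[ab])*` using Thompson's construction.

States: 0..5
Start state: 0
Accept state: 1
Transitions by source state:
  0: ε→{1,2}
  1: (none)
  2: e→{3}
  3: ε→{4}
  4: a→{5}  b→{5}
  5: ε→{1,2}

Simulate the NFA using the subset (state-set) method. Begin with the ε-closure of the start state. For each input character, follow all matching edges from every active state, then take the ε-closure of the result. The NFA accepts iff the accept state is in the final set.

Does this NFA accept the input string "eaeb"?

start: ε-closure({0}) = {0,1,2}
'e' @ 1: {3,4}
'a' @ 2: {1,2,5}  (accept∈set)
'e' @ 3: {3,4}
'b' @ 4: {1,2,5}  (accept∈set)
final: {1,2,5}; accept 1 in set

Answer: ACCEPT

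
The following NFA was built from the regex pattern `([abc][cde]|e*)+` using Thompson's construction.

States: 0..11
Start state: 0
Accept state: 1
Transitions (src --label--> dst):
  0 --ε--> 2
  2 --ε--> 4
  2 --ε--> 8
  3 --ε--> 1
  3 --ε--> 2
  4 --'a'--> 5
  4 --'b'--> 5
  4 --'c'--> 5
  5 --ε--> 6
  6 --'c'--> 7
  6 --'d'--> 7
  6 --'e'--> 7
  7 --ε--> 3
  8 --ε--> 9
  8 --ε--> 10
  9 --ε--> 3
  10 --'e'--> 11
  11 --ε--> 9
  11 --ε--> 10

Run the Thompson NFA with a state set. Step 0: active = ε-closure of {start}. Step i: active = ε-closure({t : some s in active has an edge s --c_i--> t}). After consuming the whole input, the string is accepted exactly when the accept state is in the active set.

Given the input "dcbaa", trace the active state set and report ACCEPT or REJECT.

initial (ε-close {0}): {0,1,2,3,4,8,9,10}
'd' @ 1: {}  — state set empty
rest 'cbaa' ignored (set empty)
after full input: {}  (accept=1 not in)

Answer: REJECT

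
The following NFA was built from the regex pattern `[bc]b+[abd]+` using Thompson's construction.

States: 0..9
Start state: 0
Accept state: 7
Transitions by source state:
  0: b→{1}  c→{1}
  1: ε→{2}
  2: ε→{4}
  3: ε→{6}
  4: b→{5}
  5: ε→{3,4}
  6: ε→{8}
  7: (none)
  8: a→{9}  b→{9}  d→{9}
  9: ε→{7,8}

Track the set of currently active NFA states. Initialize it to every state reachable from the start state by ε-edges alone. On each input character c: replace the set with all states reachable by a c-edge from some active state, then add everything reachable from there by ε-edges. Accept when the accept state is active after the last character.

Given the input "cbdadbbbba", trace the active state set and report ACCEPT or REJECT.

start: ε-closure({0}) = {0}
'c' @ 1: {1,2,4}
'b' @ 2: {3,4,5,6,8}
'd' @ 3: {7,8,9}  ✓accept
'a' @ 4: {7,8,9}  ✓accept
'd' @ 5: {7,8,9}  ✓accept
'b' @ 6: {7,8,9}  ✓accept
'b' @ 7: {7,8,9}  ✓accept
'b' @ 8: {7,8,9}  ✓accept
'b' @ 9: {7,8,9}  ✓accept
'a' @ 10: {7,8,9}  ✓accept
end set {7,8,9} — state 7 in

Answer: ACCEPT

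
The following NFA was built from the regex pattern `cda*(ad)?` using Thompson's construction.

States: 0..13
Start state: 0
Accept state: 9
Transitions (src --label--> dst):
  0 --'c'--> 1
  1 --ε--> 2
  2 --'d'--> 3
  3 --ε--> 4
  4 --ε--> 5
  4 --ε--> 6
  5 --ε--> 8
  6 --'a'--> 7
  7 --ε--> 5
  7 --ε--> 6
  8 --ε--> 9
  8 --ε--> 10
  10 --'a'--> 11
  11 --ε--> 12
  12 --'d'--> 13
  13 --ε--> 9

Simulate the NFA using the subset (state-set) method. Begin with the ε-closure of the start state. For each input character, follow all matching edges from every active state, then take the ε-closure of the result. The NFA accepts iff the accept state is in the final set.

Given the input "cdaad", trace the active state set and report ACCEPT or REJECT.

S₀ = ε-closure({0}) = {0}
'c' @ 1: {1,2}
'd' @ 2: {3,4,5,6,8,9,10}  [accepting]
'a' @ 3: {5,6,7,8,9,10,11,12}  [accepting]
'a' @ 4: {5,6,7,8,9,10,11,12}  [accepting]
'd' @ 5: {9,13}  [accepting]
end set {9,13} — state 9 in

Answer: ACCEPT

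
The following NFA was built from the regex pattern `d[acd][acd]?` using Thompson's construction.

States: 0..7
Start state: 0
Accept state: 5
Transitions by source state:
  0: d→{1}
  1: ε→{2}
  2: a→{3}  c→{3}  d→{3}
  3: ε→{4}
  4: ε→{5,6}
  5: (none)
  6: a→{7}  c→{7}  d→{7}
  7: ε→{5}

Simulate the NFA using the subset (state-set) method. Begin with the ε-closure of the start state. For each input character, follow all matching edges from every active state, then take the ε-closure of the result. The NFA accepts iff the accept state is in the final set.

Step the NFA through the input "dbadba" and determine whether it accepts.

start: ε-closure({0}) = {0}
'd' @ 1: {1,2}
'b' @ 2: {}  — state set empty
rest 'adba' ignored (set empty)
end set {} — state 5 not in

Answer: REJECT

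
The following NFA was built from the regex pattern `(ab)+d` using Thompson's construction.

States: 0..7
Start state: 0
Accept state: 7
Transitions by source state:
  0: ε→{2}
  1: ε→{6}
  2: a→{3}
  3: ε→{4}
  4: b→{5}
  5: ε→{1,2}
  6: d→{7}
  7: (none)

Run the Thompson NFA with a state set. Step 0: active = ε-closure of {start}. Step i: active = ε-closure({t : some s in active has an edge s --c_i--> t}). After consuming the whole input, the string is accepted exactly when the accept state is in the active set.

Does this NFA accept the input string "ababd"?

Answer: ACCEPT

Trace:
initial (ε-close {0}): {0,2}
'a' @ 1: {3,4}
'b' @ 2: {1,2,5,6}
'a' @ 3: {3,4}
'b' @ 4: {1,2,5,6}
'd' @ 5: {7}  (accept∈set)
end set {7} — state 7 in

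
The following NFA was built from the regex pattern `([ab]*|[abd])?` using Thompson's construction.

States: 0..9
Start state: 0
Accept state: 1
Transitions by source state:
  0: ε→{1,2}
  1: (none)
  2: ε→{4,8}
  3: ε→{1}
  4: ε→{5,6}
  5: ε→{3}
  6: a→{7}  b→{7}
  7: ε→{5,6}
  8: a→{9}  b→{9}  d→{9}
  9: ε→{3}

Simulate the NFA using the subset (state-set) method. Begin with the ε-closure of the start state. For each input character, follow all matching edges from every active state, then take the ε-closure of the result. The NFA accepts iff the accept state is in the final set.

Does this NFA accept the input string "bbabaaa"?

start: ε-closure({0}) = {0,1,2,3,4,5,6,8}
'b' @ 1: {1,3,5,6,7,9}  ✓accept
'b' @ 2: {1,3,5,6,7}  ✓accept
'a' @ 3: {1,3,5,6,7}  ✓accept
'b' @ 4: {1,3,5,6,7}  ✓accept
'a' @ 5: {1,3,5,6,7}  ✓accept
'a' @ 6: {1,3,5,6,7}  ✓accept
'a' @ 7: {1,3,5,6,7}  ✓accept
end set {1,3,5,6,7} — state 1 in

Answer: ACCEPT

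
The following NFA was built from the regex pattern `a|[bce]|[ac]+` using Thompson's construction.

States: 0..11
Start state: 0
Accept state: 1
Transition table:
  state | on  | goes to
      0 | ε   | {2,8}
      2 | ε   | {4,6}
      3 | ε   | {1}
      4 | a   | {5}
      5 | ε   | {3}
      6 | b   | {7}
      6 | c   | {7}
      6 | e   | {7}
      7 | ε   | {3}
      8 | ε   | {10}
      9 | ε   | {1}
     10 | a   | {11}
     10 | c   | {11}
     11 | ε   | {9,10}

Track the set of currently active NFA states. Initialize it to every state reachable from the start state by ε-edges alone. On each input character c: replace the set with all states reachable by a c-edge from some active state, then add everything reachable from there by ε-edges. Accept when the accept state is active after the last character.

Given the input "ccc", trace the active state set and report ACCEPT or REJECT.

Answer: ACCEPT

Trace:
S₀ = ε-closure({0}) = {0,2,4,6,8,10}
'c' @ 1: {1,3,7,9,10,11}  ✓accept
'c' @ 2: {1,9,10,11}  ✓accept
'c' @ 3: {1,9,10,11}  ✓accept
final: {1,9,10,11}; accept 1 in set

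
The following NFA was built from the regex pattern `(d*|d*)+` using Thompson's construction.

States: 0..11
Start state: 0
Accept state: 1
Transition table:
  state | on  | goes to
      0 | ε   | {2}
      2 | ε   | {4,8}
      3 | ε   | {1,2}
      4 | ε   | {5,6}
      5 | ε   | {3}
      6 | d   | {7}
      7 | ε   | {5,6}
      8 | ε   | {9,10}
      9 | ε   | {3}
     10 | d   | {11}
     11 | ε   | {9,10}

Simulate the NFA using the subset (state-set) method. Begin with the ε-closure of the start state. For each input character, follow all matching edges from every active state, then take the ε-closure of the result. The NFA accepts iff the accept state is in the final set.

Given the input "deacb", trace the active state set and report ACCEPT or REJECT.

Answer: REJECT

Steps:
initial (ε-close {0}): {0,1,2,3,4,5,6,8,9,10}
'd' @ 1: {1,2,3,4,5,6,7,8,9,10,11}  ✓accept
'e' @ 2: {}  — no active states
rest 'acb' ignored (set empty)
end set {} — state 1 not in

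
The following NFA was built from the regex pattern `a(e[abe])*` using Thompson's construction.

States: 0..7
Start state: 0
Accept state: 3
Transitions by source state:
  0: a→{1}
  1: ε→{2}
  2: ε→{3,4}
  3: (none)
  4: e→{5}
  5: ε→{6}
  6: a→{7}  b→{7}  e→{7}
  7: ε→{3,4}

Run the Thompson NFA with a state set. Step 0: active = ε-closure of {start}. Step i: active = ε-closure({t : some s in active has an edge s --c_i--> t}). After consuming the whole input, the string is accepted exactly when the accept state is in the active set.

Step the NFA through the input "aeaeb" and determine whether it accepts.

Answer: ACCEPT

Steps:
S₀ = ε-closure({0}) = {0}
'a' @ 1: {1,2,3,4}  ✓accept
'e' @ 2: {5,6}
'a' @ 3: {3,4,7}  ✓accept
'e' @ 4: {5,6}
'b' @ 5: {3,4,7}  ✓accept
after full input: {3,4,7}  (accept=3 in)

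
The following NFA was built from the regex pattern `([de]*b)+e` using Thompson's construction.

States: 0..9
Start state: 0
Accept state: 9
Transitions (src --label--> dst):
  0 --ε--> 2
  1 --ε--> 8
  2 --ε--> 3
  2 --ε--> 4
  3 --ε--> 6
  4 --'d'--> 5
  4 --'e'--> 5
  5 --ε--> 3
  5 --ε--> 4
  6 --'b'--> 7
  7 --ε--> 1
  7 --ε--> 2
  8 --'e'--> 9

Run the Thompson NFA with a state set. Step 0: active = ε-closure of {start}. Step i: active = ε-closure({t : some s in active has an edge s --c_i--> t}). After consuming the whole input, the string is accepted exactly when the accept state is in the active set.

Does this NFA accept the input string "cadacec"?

S₀ = ε-closure({0}) = {0,2,3,4,6}
'c' @ 1: {}  — state set empty
rest 'adacec' ignored (set empty)
final: {}; accept 9 not in set

Answer: REJECT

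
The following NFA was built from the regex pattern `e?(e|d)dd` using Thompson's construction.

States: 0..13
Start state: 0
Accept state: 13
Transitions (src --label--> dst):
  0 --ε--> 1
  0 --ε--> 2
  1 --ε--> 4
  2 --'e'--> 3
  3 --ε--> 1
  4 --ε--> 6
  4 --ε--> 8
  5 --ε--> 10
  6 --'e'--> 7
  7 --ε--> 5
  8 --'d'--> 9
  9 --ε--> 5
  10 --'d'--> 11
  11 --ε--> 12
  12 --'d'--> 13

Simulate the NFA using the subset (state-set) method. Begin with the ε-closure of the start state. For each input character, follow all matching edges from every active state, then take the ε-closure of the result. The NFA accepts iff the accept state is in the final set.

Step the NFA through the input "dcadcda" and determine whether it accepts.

Answer: REJECT

Trace:
start: ε-closure({0}) = {0,1,2,4,6,8}
'd' @ 1: {5,9,10}
'c' @ 2: {}  — dead — no transitions
rest 'adcda' ignored (set empty)
final: {}; accept 13 not in set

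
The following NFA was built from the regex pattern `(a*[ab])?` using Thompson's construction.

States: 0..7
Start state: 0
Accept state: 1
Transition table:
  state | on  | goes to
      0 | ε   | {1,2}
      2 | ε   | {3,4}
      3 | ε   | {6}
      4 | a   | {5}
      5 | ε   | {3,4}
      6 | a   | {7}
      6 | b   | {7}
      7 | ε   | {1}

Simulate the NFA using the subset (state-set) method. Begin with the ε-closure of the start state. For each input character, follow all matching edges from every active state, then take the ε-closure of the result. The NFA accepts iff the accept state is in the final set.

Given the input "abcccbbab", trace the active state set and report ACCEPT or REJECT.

Answer: REJECT

Steps:
initial (ε-close {0}): {0,1,2,3,4,6}
'a' @ 1: {1,3,4,5,6,7}  (accept∈set)
'b' @ 2: {1,7}  (accept∈set)
'c' @ 3: {}  — dead — no transitions
rest 'ccbbab' ignored (set empty)
after full input: {}  (accept=1 not in)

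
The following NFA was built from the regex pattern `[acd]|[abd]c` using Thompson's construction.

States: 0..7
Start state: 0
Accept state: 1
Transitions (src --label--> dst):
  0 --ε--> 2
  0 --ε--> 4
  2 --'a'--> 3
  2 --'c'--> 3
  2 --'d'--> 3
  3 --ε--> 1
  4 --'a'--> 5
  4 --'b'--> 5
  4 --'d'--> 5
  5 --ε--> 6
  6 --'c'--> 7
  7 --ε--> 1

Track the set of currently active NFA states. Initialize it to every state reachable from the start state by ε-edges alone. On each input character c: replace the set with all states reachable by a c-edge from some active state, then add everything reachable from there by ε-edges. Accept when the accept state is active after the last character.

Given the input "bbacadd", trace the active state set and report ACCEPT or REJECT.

start: ε-closure({0}) = {0,2,4}
'b' @ 1: {5,6}
'b' @ 2: {}  — dead — no transitions
rest 'acadd' ignored (set empty)
end set {} — state 1 not in

Answer: REJECT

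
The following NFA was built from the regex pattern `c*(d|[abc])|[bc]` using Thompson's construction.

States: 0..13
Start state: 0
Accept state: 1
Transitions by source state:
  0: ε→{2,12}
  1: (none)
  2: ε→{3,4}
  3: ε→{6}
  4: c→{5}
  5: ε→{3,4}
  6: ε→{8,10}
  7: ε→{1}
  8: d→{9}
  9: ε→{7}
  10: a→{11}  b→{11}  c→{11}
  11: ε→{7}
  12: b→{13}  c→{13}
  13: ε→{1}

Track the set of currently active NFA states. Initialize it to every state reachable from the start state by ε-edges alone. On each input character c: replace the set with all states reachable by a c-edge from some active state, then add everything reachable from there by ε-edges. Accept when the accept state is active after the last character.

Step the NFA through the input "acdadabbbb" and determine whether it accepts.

Answer: REJECT

Derivation:
initial (ε-close {0}): {0,2,3,4,6,8,10,12}
'a' @ 1: {1,7,11}  ✓accept
'c' @ 2: {}  — no active states
rest 'dadabbbb' ignored (set empty)
final: {}; accept 1 not in set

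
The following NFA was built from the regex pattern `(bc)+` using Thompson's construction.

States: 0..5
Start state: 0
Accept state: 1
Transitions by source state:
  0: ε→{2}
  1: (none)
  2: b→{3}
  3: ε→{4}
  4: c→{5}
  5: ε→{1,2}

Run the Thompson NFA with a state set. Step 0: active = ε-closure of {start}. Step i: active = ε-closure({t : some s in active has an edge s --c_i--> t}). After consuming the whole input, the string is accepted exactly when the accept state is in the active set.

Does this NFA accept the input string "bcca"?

start: ε-closure({0}) = {0,2}
'b' @ 1: {3,4}
'c' @ 2: {1,2,5}  ✓accept
'c' @ 3: {}  — no active states
rest 'a' ignored (set empty)
final: {}; accept 1 not in set

Answer: REJECT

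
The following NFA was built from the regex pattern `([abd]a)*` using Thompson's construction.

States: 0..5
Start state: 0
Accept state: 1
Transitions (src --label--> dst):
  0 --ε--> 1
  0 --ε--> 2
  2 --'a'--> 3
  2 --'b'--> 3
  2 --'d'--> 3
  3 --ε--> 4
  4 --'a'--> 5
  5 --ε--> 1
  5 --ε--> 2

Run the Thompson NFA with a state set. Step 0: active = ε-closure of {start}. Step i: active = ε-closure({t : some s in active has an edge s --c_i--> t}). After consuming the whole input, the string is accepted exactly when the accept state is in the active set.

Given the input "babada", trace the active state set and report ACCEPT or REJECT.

S₀ = ε-closure({0}) = {0,1,2}
'b' @ 1: {3,4}
'a' @ 2: {1,2,5}  ✓accept
'b' @ 3: {3,4}
'a' @ 4: {1,2,5}  ✓accept
'd' @ 5: {3,4}
'a' @ 6: {1,2,5}  ✓accept
after full input: {1,2,5}  (accept=1 in)

Answer: ACCEPT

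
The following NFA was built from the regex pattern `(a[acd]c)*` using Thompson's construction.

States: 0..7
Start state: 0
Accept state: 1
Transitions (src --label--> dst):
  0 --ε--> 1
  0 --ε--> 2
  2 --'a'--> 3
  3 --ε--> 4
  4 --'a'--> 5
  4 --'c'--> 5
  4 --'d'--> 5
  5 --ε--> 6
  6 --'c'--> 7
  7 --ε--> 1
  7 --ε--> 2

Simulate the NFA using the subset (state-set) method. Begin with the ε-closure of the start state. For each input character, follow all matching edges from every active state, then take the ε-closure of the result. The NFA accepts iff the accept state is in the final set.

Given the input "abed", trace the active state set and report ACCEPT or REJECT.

Answer: REJECT

Steps:
S₀ = ε-closure({0}) = {0,1,2}
'a' @ 1: {3,4}
'b' @ 2: {}  — dead — no transitions
rest 'ed' ignored (set empty)
after full input: {}  (accept=1 not in)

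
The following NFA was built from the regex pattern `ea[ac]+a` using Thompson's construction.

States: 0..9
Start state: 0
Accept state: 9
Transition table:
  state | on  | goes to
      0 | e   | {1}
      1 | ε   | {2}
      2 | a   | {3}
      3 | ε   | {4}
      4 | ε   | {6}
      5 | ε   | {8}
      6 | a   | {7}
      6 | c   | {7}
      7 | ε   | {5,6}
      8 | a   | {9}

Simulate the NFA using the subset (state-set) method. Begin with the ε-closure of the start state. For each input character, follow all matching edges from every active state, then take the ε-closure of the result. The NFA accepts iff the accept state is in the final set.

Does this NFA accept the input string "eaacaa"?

Answer: ACCEPT

Steps:
start: ε-closure({0}) = {0}
'e' @ 1: {1,2}
'a' @ 2: {3,4,6}
'a' @ 3: {5,6,7,8}
'c' @ 4: {5,6,7,8}
'a' @ 5: {5,6,7,8,9}  ✓accept
'a' @ 6: {5,6,7,8,9}  ✓accept
final: {5,6,7,8,9}; accept 9 in set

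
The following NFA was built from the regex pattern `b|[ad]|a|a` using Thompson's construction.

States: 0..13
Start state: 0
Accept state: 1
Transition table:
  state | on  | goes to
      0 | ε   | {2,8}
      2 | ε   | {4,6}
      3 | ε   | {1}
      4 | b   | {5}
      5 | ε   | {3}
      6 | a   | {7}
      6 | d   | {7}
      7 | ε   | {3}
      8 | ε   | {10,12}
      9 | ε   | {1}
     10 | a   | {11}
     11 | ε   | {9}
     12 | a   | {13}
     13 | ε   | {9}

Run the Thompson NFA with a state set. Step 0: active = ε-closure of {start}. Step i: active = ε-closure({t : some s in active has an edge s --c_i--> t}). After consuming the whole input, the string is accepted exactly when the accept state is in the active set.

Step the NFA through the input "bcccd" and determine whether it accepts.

initial (ε-close {0}): {0,2,4,6,8,10,12}
'b' @ 1: {1,3,5}  [accepting]
'c' @ 2: {}  — state set empty
rest 'ccd' ignored (set empty)
end set {} — state 1 not in

Answer: REJECT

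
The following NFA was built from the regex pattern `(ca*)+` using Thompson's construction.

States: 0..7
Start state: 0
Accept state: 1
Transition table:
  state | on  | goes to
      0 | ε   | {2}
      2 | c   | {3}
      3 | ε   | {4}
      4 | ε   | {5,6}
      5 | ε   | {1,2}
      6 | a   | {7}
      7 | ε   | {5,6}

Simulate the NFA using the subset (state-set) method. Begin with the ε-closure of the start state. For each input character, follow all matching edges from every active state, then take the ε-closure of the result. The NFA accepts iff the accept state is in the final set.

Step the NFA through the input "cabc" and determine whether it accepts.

Answer: REJECT

Steps:
S₀ = ε-closure({0}) = {0,2}
'c' @ 1: {1,2,3,4,5,6}  (accept∈set)
'a' @ 2: {1,2,5,6,7}  (accept∈set)
'b' @ 3: {}  — state set empty
rest 'c' ignored (set empty)
end set {} — state 1 not in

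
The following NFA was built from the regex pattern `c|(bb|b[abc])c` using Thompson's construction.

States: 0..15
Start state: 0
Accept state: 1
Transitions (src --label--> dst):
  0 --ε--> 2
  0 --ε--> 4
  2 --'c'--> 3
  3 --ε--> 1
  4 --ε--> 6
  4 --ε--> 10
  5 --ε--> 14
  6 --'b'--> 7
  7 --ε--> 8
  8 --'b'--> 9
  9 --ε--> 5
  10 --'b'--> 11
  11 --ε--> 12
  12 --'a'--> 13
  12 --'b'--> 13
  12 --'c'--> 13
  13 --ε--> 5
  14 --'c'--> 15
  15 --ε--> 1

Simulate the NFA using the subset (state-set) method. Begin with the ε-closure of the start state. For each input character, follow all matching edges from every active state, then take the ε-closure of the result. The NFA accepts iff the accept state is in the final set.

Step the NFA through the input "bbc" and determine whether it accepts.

S₀ = ε-closure({0}) = {0,2,4,6,10}
'b' @ 1: {7,8,11,12}
'b' @ 2: {5,9,13,14}
'c' @ 3: {1,15}  ✓accept
final: {1,15}; accept 1 in set

Answer: ACCEPT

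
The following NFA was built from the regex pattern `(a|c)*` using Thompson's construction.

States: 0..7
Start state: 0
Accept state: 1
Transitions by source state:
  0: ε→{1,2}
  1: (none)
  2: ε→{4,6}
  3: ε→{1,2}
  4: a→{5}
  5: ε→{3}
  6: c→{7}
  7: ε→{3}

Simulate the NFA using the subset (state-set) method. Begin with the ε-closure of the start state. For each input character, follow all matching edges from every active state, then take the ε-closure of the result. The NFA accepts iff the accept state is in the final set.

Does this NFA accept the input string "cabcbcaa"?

Answer: REJECT

Derivation:
initial (ε-close {0}): {0,1,2,4,6}
'c' @ 1: {1,2,3,4,6,7}  [accepting]
'a' @ 2: {1,2,3,4,5,6}  [accepting]
'b' @ 3: {}  — no active states
rest 'cbcaa' ignored (set empty)
end set {} — state 1 not in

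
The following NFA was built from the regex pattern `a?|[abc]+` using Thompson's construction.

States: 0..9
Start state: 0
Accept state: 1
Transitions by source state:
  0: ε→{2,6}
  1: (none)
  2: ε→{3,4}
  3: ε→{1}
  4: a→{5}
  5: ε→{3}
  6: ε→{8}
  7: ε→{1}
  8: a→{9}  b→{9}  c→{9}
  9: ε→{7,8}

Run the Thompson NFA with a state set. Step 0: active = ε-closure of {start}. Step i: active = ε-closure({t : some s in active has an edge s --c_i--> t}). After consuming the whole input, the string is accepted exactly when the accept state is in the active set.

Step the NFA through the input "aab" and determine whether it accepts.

Answer: ACCEPT

Trace:
initial (ε-close {0}): {0,1,2,3,4,6,8}
'a' @ 1: {1,3,5,7,8,9}  [accepting]
'a' @ 2: {1,7,8,9}  [accepting]
'b' @ 3: {1,7,8,9}  [accepting]
after full input: {1,7,8,9}  (accept=1 in)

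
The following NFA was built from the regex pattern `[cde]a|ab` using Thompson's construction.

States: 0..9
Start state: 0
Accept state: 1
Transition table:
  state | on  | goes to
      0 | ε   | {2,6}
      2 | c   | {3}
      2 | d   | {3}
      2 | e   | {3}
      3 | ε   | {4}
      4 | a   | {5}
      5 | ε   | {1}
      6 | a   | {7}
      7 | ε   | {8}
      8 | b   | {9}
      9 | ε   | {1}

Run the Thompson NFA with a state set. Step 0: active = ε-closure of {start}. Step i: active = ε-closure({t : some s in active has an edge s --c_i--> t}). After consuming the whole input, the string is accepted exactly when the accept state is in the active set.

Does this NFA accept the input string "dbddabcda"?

Answer: REJECT

Trace:
S₀ = ε-closure({0}) = {0,2,6}
'd' @ 1: {3,4}
'b' @ 2: {}  — dead — no transitions
rest 'ddabcda' ignored (set empty)
after full input: {}  (accept=1 not in)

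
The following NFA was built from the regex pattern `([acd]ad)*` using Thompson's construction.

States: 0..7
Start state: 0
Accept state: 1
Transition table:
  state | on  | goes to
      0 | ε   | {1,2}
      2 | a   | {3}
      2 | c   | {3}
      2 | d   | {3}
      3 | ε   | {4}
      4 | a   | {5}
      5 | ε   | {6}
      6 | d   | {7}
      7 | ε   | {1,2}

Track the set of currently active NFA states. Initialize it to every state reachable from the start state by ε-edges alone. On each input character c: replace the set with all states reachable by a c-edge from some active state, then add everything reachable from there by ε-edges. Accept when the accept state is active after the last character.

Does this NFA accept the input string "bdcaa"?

initial (ε-close {0}): {0,1,2}
'b' @ 1: {}  — dead — no transitions
rest 'dcaa' ignored (set empty)
after full input: {}  (accept=1 not in)

Answer: REJECT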